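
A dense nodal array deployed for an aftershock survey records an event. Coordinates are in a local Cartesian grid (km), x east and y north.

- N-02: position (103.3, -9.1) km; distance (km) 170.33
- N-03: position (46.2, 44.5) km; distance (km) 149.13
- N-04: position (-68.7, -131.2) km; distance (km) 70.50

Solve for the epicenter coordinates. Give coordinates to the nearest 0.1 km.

-58.8 km east, -61.4 km north

Circle about each station: (x − 103.3)² + (y + 9.1)² = 170.33²; (x − 46.2)² + (y − 44.5)² = 149.13²; (x + 68.7)² + (y + 131.2)² = 70.50².
Subtracting the N-02 equation from the N-03 and N-04 equations removes the quadratic terms:
-114.2 x + 107.2 y = 133.54
-344.0 x − 244.2 y = 35221.49
Solving the 2×2 system: x ≈ -58.8, y ≈ -61.4 km.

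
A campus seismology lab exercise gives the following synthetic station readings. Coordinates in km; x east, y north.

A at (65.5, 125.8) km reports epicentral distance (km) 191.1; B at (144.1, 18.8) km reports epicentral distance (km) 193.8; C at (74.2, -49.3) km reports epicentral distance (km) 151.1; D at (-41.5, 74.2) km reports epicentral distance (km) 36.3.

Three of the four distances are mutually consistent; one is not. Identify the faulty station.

Solve using three stations at a time. Using B, C, D (subtract circle equations pairwise → linear system) gives (x, y) ≈ (-48.7, 38.6).
Distances from that point to each station vs reported:
  A: calculated 143.7 vs reported 191.1 → residual 47.4 km
  B: calculated 193.8 vs reported 193.8 → residual 0.0 km
  C: calculated 151.1 vs reported 151.1 → residual 0.0 km
  D: calculated 36.3 vs reported 36.3 → residual 0.0 km
B, C, D are mutually consistent (residuals ≈ 0); A is off by 47.4 km.

A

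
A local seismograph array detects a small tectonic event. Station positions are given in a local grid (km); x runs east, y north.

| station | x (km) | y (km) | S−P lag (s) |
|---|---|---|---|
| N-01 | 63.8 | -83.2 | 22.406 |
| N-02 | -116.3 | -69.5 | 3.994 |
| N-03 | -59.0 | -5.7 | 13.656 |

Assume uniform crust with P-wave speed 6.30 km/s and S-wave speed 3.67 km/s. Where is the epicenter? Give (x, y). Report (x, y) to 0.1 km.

Distance from S−P lag: d = Δt · v_P v_S / (v_P − v_S) = Δt · (6.30·3.67)/(6.30−3.67) ≈ 8.7913·Δt.
So d_N-01 = 196.98, d_N-02 = 35.11, d_N-03 = 120.05 km.
Circle about each station: (x − 63.8)² + (y + 83.2)² = 196.98²; (x + 116.3)² + (y + 69.5)² = 35.11²; (x + 59.0)² + (y + 5.7)² = 120.05².
Subtracting the N-01 equation from the N-02 and N-03 equations removes the quadratic terms:
-360.2 x + 27.4 y = 44931.67
-245.6 x + 155.0 y = 16909.93
Solving the 2×2 system: x ≈ -132.4, y ≈ -100.7 km.

-132.4 km east, -100.7 km north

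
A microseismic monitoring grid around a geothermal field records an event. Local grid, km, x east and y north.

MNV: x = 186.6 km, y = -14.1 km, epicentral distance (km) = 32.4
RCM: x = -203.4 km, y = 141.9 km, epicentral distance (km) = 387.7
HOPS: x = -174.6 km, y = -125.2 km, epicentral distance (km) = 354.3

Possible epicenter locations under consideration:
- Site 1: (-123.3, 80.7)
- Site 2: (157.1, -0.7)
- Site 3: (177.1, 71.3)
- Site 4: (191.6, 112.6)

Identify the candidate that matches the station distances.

For each candidate, compare |candidate − station| to the reported distance:
Site 1: residuals MNV 291.7, RCM 286.9, HOPS 142.1 → max 291.7 km
Site 2: residuals MNV 0.0, RCM 0.0, HOPS 0.0 → max 0.0 km
Site 3: residuals MNV 53.5, RCM 0.7, HOPS 48.6 → max 53.5 km
Site 4: residuals MNV 94.4, RCM 8.4, HOPS 82.3 → max 94.4 km
Only Site 2 has all residuals ≈ 0.

Site 2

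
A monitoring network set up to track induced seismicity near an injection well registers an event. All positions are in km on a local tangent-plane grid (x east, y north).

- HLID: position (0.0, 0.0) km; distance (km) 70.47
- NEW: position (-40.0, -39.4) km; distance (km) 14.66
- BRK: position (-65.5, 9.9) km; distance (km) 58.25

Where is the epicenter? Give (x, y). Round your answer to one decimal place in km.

-52.6 km east, -46.9 km north

Circle about each station: x² + y² = 70.47²; (x + 40.0)² + (y + 39.4)² = 14.66²; (x + 65.5)² + (y − 9.9)² = 58.25².
Subtracting the HLID equation from the NEW and BRK equations removes the quadratic terms:
-80.0 x − 78.8 y = 7903.47
-131.0 x + 19.8 y = 5961.22
Solving the 2×2 system: x ≈ -52.6, y ≈ -46.9 km.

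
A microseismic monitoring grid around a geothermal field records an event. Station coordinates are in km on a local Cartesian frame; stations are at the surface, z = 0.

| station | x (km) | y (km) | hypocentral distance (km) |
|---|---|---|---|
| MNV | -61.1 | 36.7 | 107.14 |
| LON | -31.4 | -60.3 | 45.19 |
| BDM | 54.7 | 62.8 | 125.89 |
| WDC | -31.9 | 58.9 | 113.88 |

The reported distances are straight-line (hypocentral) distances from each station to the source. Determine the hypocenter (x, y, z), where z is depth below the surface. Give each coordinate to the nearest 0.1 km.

Each station gives a sphere (x−x_i)² + (y−y_i)² + z² = d_i² (stations at z=0).
Subtracting the MNV sphere from LON and BDM: z² cancels, leaving linear equations in x and y:
59.4 x − 194.0 y = 8978.79
231.6 x + 52.2 y = -2513.48
Solving: x ≈ -0.394, y ≈ -46.403 km (keep extra digits for the depth step; rounded: -0.4, -46.4).
Then from the MNV sphere: z² = 107.14² − (x + 61.1)² − (y − 36.7)² with x = -0.394, y = -46.403, so z ≈ 29.793 ≈ 29.8 km.
Check against WDC (with the unrounded solution): distance 113.88 ≈ 113.88 km. ✓

(-0.4, -46.4, 29.8)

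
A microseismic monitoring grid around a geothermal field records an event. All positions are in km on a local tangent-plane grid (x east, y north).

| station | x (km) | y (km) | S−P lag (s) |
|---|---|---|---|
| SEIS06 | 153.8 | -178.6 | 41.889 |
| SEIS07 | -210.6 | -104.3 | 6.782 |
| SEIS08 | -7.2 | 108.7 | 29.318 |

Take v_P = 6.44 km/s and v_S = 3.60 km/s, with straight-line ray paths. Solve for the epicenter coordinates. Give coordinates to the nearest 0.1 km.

Distance from S−P lag: d = Δt · v_P v_S / (v_P − v_S) = Δt · (6.44·3.60)/(6.44−3.60) ≈ 8.1634·Δt.
So d_SEIS06 = 341.96, d_SEIS07 = 55.36, d_SEIS08 = 239.33 km.
Circle about each station: (x − 153.8)² + (y + 178.6)² = 341.96²; (x + 210.6)² + (y + 104.3)² = 55.36²; (x + 7.2)² + (y − 108.7)² = 239.33².
Subtracting the SEIS06 equation from the SEIS07 and SEIS08 equations removes the quadratic terms:
-728.8 x + 148.6 y = 113550.36
-322.0 x + 574.6 y = 15972.92
Solving the 2×2 system: x ≈ -169.5, y ≈ -67.2 km.

x ≈ -169.5 km, y ≈ -67.2 km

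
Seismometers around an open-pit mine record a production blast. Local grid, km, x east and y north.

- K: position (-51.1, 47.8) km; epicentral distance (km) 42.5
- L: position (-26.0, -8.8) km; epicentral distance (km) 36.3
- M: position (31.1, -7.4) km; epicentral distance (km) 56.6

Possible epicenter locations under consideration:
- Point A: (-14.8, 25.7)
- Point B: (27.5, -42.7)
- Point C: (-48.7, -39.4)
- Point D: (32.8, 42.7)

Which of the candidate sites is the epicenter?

For each candidate, compare |candidate − station| to the reported distance:
Point A: residuals K 0.0, L 0.0, M 0.0 → max 0.0 km
Point B: residuals K 77.4, L 27.0, M 21.1 → max 77.4 km
Point C: residuals K 44.7, L 1.8, M 29.4 → max 44.7 km
Point D: residuals K 41.6, L 41.9, M 6.5 → max 41.9 km
Only Point A has all residuals ≈ 0.

Point A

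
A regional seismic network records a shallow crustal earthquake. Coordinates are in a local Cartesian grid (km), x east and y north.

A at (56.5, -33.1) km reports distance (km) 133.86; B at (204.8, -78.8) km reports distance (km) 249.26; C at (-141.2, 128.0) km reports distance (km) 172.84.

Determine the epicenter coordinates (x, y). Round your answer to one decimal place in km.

Circle about each station: (x − 56.5)² + (y + 33.1)² = 133.86²; (x − 204.8)² + (y + 78.8)² = 249.26²; (x + 141.2)² + (y − 128.0)² = 172.84².
Subtracting pairs of circle equations eliminates x²+y² and gives linear equations (the radical axes):
296.6 x − 91.4 y = -347.43
-395.4 x + 322.2 y = 20078.41
Solving the 2×2 system: x ≈ 29.0, y ≈ 97.9 km.

x ≈ 29.0 km, y ≈ 97.9 km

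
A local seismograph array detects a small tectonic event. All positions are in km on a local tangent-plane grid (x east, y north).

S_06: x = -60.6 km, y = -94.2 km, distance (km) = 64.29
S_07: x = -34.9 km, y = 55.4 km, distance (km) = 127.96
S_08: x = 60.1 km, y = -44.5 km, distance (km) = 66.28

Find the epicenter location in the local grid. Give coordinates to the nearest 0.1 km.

Circle about each station: (x + 60.6)² + (y + 94.2)² = 64.29²; (x + 34.9)² + (y − 55.4)² = 127.96²; (x − 60.1)² + (y + 44.5)² = 66.28².
Subtracting pairs of circle equations eliminates x²+y² and gives linear equations (the radical axes):
51.4 x + 299.2 y = -20499.39
241.4 x + 99.4 y = -7213.57
Solving the 2×2 system: x ≈ -1.8, y ≈ -68.2 km.

x ≈ -1.8 km, y ≈ -68.2 km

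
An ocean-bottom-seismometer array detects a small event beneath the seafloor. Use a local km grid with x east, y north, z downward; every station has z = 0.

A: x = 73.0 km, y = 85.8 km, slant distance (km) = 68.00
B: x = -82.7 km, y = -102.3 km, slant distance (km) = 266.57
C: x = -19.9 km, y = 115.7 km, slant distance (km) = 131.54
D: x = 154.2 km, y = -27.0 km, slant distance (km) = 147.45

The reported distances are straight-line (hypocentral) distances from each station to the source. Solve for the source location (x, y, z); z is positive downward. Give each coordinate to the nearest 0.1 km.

Each station gives a sphere (x−x_i)² + (y−y_i)² + z² = d_i² (stations at z=0).
Subtracting the A sphere from B and C: z² cancels, leaving linear equations in x and y:
-311.4 x − 376.2 y = -61821.62
-185.8 x + 59.8 y = -11586.91
Solving: x ≈ 91.007, y ≈ 89.000 km (keep extra digits for the depth step; rounded: 91.0, 89.0).
Then from the A sphere: z² = 68.00² − (x − 73.0)² − (y − 85.8)² with x = 91.007, y = 89.000, so z ≈ 65.494 ≈ 65.5 km.

(91.0, 89.0, 65.5)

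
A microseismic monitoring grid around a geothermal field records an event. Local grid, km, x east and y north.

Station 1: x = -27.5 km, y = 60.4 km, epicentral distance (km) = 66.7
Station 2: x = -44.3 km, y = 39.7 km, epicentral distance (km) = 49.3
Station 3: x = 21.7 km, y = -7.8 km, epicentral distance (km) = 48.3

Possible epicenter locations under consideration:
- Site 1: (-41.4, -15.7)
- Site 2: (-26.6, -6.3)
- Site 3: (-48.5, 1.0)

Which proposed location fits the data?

For each candidate, compare |candidate − station| to the reported distance:
Site 1: residuals Station 1 10.7, Station 2 6.2, Station 3 15.3 → max 15.3 km
Site 2: residuals Station 1 0.0, Station 2 0.0, Station 3 0.0 → max 0.0 km
Site 3: residuals Station 1 3.7, Station 2 10.4, Station 3 22.4 → max 22.4 km
Only Site 2 has all residuals ≈ 0.

Site 2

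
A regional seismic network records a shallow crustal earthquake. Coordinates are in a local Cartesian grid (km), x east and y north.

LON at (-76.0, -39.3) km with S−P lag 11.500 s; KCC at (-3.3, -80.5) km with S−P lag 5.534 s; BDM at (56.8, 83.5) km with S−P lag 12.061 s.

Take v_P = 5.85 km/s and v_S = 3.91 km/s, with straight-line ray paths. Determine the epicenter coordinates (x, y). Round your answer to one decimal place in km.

(58.2, -58.7)

Distance from S−P lag: d = Δt · v_P v_S / (v_P − v_S) = Δt · (5.85·3.91)/(5.85−3.91) ≈ 11.7905·Δt.
So d_LON = 135.59, d_KCC = 65.25, d_BDM = 142.20 km.
Circle about each station: (x + 76.0)² + (y + 39.3)² = 135.59²; (x + 3.3)² + (y + 80.5)² = 65.25²; (x − 56.8)² + (y − 83.5)² = 142.20².
Subtracting the LON equation from the KCC and BDM equations removes the quadratic terms:
145.4 x − 82.4 y = 13297.74
265.6 x + 245.6 y = 1041.81
Solving the 2×2 system: x ≈ 58.2, y ≈ -58.7 km.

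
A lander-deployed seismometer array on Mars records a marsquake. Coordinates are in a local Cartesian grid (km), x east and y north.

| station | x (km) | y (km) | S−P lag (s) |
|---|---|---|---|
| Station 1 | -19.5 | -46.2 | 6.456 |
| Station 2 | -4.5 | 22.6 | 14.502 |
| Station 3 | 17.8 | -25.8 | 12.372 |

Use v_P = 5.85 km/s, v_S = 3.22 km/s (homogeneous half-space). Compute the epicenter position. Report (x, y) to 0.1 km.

Distance from S−P lag: d = Δt · v_P v_S / (v_P − v_S) = Δt · (5.85·3.22)/(5.85−3.22) ≈ 7.1624·Δt.
So d_Station 1 = 46.24, d_Station 2 = 103.87, d_Station 3 = 88.61 km.
Circle about each station: (x + 19.5)² + (y + 46.2)² = 46.24²; (x + 4.5)² + (y − 22.6)² = 103.87²; (x − 17.8)² + (y + 25.8)² = 88.61².
Subtracting pairs of circle equations eliminates x²+y² and gives linear equations (the radical axes):
30.0 x + 137.6 y = -10634.52
74.6 x + 40.8 y = -7245.80
Solving the 2×2 system: x ≈ -62.3, y ≈ -63.7 km.

(-62.3, -63.7)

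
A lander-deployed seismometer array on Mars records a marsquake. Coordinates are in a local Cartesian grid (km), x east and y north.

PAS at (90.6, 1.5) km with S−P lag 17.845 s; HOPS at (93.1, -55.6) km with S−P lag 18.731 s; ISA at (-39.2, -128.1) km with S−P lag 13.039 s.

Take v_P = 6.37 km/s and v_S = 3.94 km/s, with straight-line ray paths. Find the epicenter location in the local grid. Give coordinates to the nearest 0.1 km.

-93.6 km east, -4.9 km north

Distance from S−P lag: d = Δt · v_P v_S / (v_P − v_S) = Δt · (6.37·3.94)/(6.37−3.94) ≈ 10.3283·Δt.
So d_PAS = 184.31, d_HOPS = 193.46, d_ISA = 134.67 km.
Circle about each station: (x − 90.6)² + (y − 1.5)² = 184.31²; (x − 93.1)² + (y + 55.6)² = 193.46²; (x + 39.2)² + (y + 128.1)² = 134.67².
Subtracting the PAS equation from the HOPS and ISA equations removes the quadratic terms:
5.0 x − 114.2 y = 91.76
-259.6 x − 259.2 y = 25569.81
Solving the 2×2 system: x ≈ -93.6, y ≈ -4.9 km.
Check against PAS (with the unrounded x, y): √((x − 90.6)²+(y − 1.5)²) = 184.31 ≈ 184.31 km. ✓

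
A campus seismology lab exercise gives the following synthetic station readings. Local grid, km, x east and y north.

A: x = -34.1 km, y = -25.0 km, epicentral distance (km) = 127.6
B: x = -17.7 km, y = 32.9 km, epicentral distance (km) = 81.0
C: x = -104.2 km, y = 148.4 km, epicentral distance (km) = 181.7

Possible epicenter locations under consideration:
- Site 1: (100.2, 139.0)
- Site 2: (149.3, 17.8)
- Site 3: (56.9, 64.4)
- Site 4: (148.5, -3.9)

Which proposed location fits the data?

Site 3

For each candidate, compare |candidate − station| to the reported distance:
Site 1: residuals A 84.4, B 77.6, C 22.9 → max 84.4 km
Site 2: residuals A 60.7, B 86.7, C 103.5 → max 103.5 km
Site 3: residuals A 0.0, B 0.0, C 0.0 → max 0.0 km
Site 4: residuals A 56.2, B 89.2, C 113.3 → max 113.3 km
Only Site 3 has all residuals ≈ 0.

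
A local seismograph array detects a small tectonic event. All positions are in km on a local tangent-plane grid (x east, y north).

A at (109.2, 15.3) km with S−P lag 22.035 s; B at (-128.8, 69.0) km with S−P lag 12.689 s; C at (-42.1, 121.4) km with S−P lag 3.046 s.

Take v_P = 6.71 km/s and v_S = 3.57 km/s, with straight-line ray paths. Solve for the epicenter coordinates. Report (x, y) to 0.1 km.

-36.7 km east, 98.8 km north

Distance from S−P lag: d = Δt · v_P v_S / (v_P − v_S) = Δt · (6.71·3.57)/(6.71−3.57) ≈ 7.6289·Δt.
So d_A = 168.10, d_B = 96.80, d_C = 23.24 km.
Circle about each station: (x − 109.2)² + (y − 15.3)² = 168.10²; (x + 128.8)² + (y − 69.0)² = 96.80²; (x + 42.1)² + (y − 121.4)² = 23.24².
Subtracting the A equation from the B and C equations removes the quadratic terms:
-476.0 x + 107.4 y = 28079.08
-302.6 x + 212.2 y = 32069.15
Solving the 2×2 system: x ≈ -36.7, y ≈ 98.8 km.
Check against A (with the unrounded x, y): √((x − 109.2)²+(y − 15.3)²) = 168.10 ≈ 168.10 km. ✓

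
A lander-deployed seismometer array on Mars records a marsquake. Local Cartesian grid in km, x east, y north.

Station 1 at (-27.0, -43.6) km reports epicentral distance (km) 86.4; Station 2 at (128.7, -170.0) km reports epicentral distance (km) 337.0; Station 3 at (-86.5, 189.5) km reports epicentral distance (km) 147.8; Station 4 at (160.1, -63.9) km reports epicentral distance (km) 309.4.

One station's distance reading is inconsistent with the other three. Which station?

Station 1

Solve using three stations at a time. Using Station 2, Station 3, Station 4 (subtract circle equations pairwise → linear system) gives (x, y) ≈ (-128.4, 47.8).
Distances from that point to each station vs reported:
  Station 1: calculated 136.5 vs reported 86.4 → residual 50.1 km
  Station 2: calculated 337.0 vs reported 337.0 → residual 0.0 km
  Station 3: calculated 147.7 vs reported 147.8 → residual 0.1 km
  Station 4: calculated 309.4 vs reported 309.4 → residual 0.0 km
Station 2, Station 3, Station 4 are mutually consistent (residuals ≈ 0); Station 1 is off by 50.1 km.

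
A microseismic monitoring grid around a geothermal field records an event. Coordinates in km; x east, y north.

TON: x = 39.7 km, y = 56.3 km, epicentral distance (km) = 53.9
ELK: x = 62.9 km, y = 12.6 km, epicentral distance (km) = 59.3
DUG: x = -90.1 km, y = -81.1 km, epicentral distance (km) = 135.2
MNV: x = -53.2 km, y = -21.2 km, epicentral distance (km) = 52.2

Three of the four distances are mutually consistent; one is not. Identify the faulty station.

Solve using three stations at a time. Using TON, ELK, DUG (subtract circle equations pairwise → linear system) gives (x, y) ≈ (3.7, 16.2).
Distances from that point to each station vs reported:
  TON: calculated 53.9 vs reported 53.9 → residual 0.0 km
  ELK: calculated 59.3 vs reported 59.3 → residual 0.0 km
  DUG: calculated 135.2 vs reported 135.2 → residual 0.0 km
  MNV: calculated 68.1 vs reported 52.2 → residual 15.9 km
TON, ELK, DUG are mutually consistent (residuals ≈ 0); MNV is off by 15.9 km.

MNV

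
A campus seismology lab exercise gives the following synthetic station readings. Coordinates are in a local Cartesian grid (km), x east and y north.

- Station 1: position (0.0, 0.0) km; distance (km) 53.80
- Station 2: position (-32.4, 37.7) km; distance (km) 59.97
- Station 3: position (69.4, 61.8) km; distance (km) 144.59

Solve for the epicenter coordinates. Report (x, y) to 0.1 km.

Circle about each station: x² + y² = 53.80²; (x + 32.4)² + (y − 37.7)² = 59.97²; (x − 69.4)² + (y − 61.8)² = 144.59².
Subtracting pairs of circle equations eliminates x²+y² and gives linear equations (the radical axes):
-64.8 x + 75.4 y = 1769.09
138.8 x + 123.6 y = -9376.23
Solving the 2×2 system: x ≈ -50.1, y ≈ -19.6 km.
Check against Station 1 (with the unrounded x, y): √(x²+y²) = 53.80 ≈ 53.80 km. ✓

(-50.1, -19.6)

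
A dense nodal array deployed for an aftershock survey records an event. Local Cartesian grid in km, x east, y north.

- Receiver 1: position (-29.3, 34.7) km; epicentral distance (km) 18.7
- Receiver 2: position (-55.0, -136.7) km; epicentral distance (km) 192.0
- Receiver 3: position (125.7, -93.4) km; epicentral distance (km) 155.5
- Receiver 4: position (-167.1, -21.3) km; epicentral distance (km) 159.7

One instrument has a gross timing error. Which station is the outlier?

Solve using three stations at a time. Using Receiver 1, Receiver 2, Receiver 4 (subtract circle equations pairwise → linear system) gives (x, y) ≈ (-25.8, 53.1).
Distances from that point to each station vs reported:
  Receiver 1: calculated 18.7 vs reported 18.7 → residual 0.0 km
  Receiver 2: calculated 192.0 vs reported 192.0 → residual 0.0 km
  Receiver 3: calculated 210.7 vs reported 155.5 → residual 55.2 km
  Receiver 4: calculated 159.7 vs reported 159.7 → residual 0.0 km
Receiver 1, Receiver 2, Receiver 4 are mutually consistent (residuals ≈ 0); Receiver 3 is off by 55.2 km.

Receiver 3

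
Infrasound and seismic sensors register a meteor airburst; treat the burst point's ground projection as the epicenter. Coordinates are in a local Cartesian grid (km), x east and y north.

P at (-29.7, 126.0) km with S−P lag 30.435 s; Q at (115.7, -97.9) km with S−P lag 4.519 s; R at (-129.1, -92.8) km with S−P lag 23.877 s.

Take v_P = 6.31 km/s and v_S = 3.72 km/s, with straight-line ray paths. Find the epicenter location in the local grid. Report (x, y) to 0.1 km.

Distance from S−P lag: d = Δt · v_P v_S / (v_P − v_S) = Δt · (6.31·3.72)/(6.31−3.72) ≈ 9.0630·Δt.
So d_P = 275.83, d_Q = 40.96, d_R = 216.40 km.
Circle about each station: (x + 29.7)² + (y − 126.0)² = 275.83²; (x − 115.7)² + (y + 97.9)² = 40.96²; (x + 129.1)² + (y + 92.8)² = 216.40².
Subtracting the P equation from the Q and R equations removes the quadratic terms:
290.8 x − 447.8 y = 80617.28
-198.8 x − 437.6 y = 37773.79
Solving the 2×2 system: x ≈ 84.9, y ≈ -124.9 km.
Check against P (with the unrounded x, y): √((x + 29.7)²+(y − 126.0)²) = 275.83 ≈ 275.83 km. ✓

84.9 km east, -124.9 km north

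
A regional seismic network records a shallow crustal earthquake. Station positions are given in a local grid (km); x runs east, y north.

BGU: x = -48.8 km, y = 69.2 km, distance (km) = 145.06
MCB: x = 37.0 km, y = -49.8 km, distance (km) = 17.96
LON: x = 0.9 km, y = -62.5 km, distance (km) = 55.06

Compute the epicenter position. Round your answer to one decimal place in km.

x ≈ 49.8 km, y ≈ -37.2 km

Circle about each station: (x + 48.8)² + (y − 69.2)² = 145.06²; (x − 37.0)² + (y + 49.8)² = 17.96²; (x − 0.9)² + (y + 62.5)² = 55.06².
Subtracting pairs of circle equations eliminates x²+y² and gives linear equations (the radical axes):
171.6 x − 238.0 y = 17398.80
99.4 x − 263.4 y = 14747.78
Solving the 2×2 system: x ≈ 49.8, y ≈ -37.2 km.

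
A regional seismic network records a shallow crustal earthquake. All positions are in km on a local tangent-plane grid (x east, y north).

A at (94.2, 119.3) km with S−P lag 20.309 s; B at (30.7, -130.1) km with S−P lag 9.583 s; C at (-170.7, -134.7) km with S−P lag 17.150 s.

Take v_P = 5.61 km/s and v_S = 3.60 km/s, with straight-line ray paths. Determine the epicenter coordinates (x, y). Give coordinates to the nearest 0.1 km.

Distance from S−P lag: d = Δt · v_P v_S / (v_P − v_S) = Δt · (5.61·3.60)/(5.61−3.60) ≈ 10.0478·Δt.
So d_A = 204.06, d_B = 96.29, d_C = 172.32 km.
Circle about each station: (x − 94.2)² + (y − 119.3)² = 204.06²; (x − 30.7)² + (y + 130.1)² = 96.29²; (x + 170.7)² + (y + 134.7)² = 172.32².
Subtracting the A equation from the B and C equations removes the quadratic terms:
-127.0 x − 498.8 y = 27131.09
-529.8 x − 508.0 y = 36122.75
Solving the 2×2 system: x ≈ -21.2, y ≈ -49.0 km.

x ≈ -21.2 km, y ≈ -49.0 km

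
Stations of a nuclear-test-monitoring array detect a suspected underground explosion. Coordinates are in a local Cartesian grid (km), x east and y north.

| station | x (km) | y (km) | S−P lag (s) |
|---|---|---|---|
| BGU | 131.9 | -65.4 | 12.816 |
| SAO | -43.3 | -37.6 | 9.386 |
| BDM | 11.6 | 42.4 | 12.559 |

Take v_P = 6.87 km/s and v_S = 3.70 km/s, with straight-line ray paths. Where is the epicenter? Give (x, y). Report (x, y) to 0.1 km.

29.5 km east, -56.7 km north

Distance from S−P lag: d = Δt · v_P v_S / (v_P − v_S) = Δt · (6.87·3.70)/(6.87−3.70) ≈ 8.0186·Δt.
So d_BGU = 102.77, d_SAO = 75.26, d_BDM = 100.71 km.
Circle about each station: (x − 131.9)² + (y + 65.4)² = 102.77²; (x + 43.3)² + (y + 37.6)² = 75.26²; (x − 11.6)² + (y − 42.4)² = 100.71².
Subtracting the BGU equation from the SAO and BDM equations removes the quadratic terms:
-350.4 x + 55.6 y = -13488.51
-240.6 x + 215.6 y = -19323.28
Solving the 2×2 system: x ≈ 29.5, y ≈ -56.7 km.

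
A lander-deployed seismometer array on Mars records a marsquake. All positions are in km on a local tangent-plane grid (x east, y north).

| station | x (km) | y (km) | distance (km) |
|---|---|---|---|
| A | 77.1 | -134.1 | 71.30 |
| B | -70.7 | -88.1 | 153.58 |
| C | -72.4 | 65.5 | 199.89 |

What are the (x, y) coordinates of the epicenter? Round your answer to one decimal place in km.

x ≈ 80.8 km, y ≈ -62.9 km

Circle about each station: (x − 77.1)² + (y + 134.1)² = 71.30²; (x + 70.7)² + (y + 88.1)² = 153.58²; (x + 72.4)² + (y − 65.5)² = 199.89².
Subtracting pairs of circle equations eliminates x²+y² and gives linear equations (the radical axes):
-295.6 x + 92.0 y = -29670.25
-299.0 x + 399.2 y = -49267.53
Solving the 2×2 system: x ≈ 80.8, y ≈ -62.9 km.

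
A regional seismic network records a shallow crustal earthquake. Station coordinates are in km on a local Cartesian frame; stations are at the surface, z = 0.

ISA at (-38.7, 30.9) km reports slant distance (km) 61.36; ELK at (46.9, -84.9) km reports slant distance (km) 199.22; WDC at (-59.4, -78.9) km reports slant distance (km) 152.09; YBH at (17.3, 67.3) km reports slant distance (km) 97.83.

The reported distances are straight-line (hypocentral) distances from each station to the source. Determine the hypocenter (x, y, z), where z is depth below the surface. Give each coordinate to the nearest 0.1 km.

Each station gives a sphere (x−x_i)² + (y−y_i)² + z² = d_i² (stations at z=0).
Subtracting the ISA sphere from ELK and WDC: z² cancels, leaving linear equations in x and y:
171.2 x − 231.6 y = -28968.44
-41.4 x − 219.6 y = -12065.25
Solving: x ≈ -75.601, y ≈ 69.195 km (keep extra digits for the depth step; rounded: -75.6, 69.2).
Then from the ISA sphere: z² = 61.36² − (x + 38.7)² − (y − 30.9)² with x = -75.601, y = 69.195, so z ≈ 30.608 ≈ 30.6 km.

x ≈ -75.6 km, y ≈ 69.2 km, depth ≈ 30.6 km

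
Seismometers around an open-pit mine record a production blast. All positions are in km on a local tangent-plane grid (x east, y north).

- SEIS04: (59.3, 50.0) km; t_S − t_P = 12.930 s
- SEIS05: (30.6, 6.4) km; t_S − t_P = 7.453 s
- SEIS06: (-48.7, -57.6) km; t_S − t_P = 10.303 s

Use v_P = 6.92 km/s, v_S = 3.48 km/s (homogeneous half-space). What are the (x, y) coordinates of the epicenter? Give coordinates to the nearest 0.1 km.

Distance from S−P lag: d = Δt · v_P v_S / (v_P − v_S) = Δt · (6.92·3.48)/(6.92−3.48) ≈ 7.0005·Δt.
So d_SEIS04 = 90.52, d_SEIS05 = 52.17, d_SEIS06 = 72.13 km.
Circle about each station: (x − 59.3)² + (y − 50.0)² = 90.52²; (x − 30.6)² + (y − 6.4)² = 52.17²; (x + 48.7)² + (y + 57.6)² = 72.13².
Subtracting pairs of circle equations eliminates x²+y² and gives linear equations (the radical axes):
-57.4 x − 87.2 y = 432.99
-216.0 x − 215.2 y = 2664.09
Solving the 2×2 system: x ≈ -21.5, y ≈ 9.2 km.

-21.5 km east, 9.2 km north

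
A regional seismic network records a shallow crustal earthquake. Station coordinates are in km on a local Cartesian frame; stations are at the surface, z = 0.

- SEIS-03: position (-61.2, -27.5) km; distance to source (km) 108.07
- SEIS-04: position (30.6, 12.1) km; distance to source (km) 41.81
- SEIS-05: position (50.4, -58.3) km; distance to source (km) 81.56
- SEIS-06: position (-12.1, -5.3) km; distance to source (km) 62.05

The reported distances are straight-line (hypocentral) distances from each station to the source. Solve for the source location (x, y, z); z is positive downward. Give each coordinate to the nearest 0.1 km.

Each station gives a sphere (x−x_i)² + (y−y_i)² + z² = d_i² (stations at z=0).
Subtracting the SEIS-03 sphere from SEIS-04 and SEIS-05: z² cancels, leaving linear equations in x and y:
183.6 x + 79.2 y = 6512.13
223.2 x − 61.6 y = 6464.45
Solving: x ≈ 31.501, y ≈ 9.198 km (keep extra digits for the depth step; rounded: 31.5, 9.2).
Then from the SEIS-03 sphere: z² = 108.07² − (x + 61.2)² − (y + 27.5)² with x = 31.501, y = 9.198, so z ≈ 41.700 ≈ 41.7 km.
Check against SEIS-06 (with the unrounded solution): distance 62.05 ≈ 62.05 km. ✓

(31.5, 9.2, 41.7)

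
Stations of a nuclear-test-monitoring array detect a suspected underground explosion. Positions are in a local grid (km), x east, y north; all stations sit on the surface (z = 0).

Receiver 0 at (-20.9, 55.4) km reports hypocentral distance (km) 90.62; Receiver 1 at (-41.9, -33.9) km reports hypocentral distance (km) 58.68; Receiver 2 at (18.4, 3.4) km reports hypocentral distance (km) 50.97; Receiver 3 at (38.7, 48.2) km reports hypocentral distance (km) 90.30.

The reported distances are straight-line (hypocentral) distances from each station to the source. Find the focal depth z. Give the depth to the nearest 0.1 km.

depth ≈ 39.4 km

Each station gives a sphere (x−x_i)² + (y−y_i)² + z² = d_i² (stations at z=0).
Subtracting the Receiver 0 sphere from Receiver 1 and Receiver 2: z² cancels, leaving linear equations in x and y:
-42.0 x − 178.6 y = 4167.49
78.6 x − 104.0 y = 2458.19
Solving: x ≈ 0.305, y ≈ -23.406 km (keep extra digits for the depth step; rounded: 0.3, -23.4).
Then from the Receiver 0 sphere: z² = 90.62² − (x + 20.9)² − (y − 55.4)² with x = 0.305, y = -23.406, so z ≈ 39.395 ≈ 39.4 km.
Check against Receiver 3 (with the unrounded solution): distance 90.30 ≈ 90.30 km. ✓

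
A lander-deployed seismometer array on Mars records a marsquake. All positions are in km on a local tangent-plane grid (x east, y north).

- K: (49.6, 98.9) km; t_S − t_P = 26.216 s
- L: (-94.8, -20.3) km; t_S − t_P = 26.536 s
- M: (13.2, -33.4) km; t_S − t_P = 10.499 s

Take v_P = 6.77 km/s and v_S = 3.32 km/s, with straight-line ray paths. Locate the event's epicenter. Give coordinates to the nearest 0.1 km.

Distance from S−P lag: d = Δt · v_P v_S / (v_P − v_S) = Δt · (6.77·3.32)/(6.77−3.32) ≈ 6.5149·Δt.
So d_K = 170.79, d_L = 172.88, d_M = 68.40 km.
Circle about each station: (x − 49.6)² + (y − 98.9)² = 170.79²; (x + 94.8)² + (y + 20.3)² = 172.88²; (x − 13.2)² + (y + 33.4)² = 68.40².
Subtracting pairs of circle equations eliminates x²+y² and gives linear equations (the radical axes):
-288.8 x − 238.4 y = -3560.51
-72.8 x − 264.6 y = 13539.09
Solving the 2×2 system: x ≈ 70.6, y ≈ -70.6 km.

70.6 km east, -70.6 km north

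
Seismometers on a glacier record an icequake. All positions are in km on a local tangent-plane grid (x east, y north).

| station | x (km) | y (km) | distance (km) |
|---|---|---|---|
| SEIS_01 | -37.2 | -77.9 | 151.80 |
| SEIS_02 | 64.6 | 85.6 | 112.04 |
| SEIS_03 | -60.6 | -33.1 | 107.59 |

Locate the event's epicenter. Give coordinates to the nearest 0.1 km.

x ≈ -46.8 km, y ≈ 73.6 km

Circle about each station: (x + 37.2)² + (y + 77.9)² = 151.80²; (x − 64.6)² + (y − 85.6)² = 112.04²; (x + 60.6)² + (y + 33.1)² = 107.59².
Subtracting pairs of circle equations eliminates x²+y² and gives linear equations (the radical axes):
203.6 x + 327.0 y = 14538.55
-46.8 x + 89.6 y = 8783.35
Solving the 2×2 system: x ≈ -46.8, y ≈ 73.6 km.
Check against SEIS_01 (with the unrounded x, y): √((x + 37.2)²+(y + 77.9)²) = 151.79 ≈ 151.80 km. ✓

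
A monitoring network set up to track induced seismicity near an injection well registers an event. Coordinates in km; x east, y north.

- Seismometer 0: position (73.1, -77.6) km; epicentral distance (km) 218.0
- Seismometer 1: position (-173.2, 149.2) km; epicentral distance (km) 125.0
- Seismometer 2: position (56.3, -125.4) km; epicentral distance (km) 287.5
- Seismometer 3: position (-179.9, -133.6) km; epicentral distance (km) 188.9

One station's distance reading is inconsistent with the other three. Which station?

Seismometer 2

Solve using three stations at a time. Using Seismometer 0, Seismometer 1, Seismometer 3 (subtract circle equations pairwise → linear system) gives (x, y) ≈ (-109.4, 41.7).
Distances from that point to each station vs reported:
  Seismometer 0: calculated 218.0 vs reported 218.0 → residual 0.0 km
  Seismometer 1: calculated 125.0 vs reported 125.0 → residual 0.0 km
  Seismometer 2: calculated 235.3 vs reported 287.5 → residual 52.2 km
  Seismometer 3: calculated 188.9 vs reported 188.9 → residual 0.0 km
Seismometer 0, Seismometer 1, Seismometer 3 are mutually consistent (residuals ≈ 0); Seismometer 2 is off by 52.2 km.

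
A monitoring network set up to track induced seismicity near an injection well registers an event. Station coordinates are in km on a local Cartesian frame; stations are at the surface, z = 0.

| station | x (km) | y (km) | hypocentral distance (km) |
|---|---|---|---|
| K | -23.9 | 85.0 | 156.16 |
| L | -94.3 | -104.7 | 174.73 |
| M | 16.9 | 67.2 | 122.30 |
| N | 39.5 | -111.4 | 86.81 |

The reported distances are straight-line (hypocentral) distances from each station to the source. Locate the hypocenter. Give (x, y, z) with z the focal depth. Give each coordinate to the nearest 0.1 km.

x ≈ 62.0 km, y ≈ -38.6 km, depth ≈ 41.6 km

Each station gives a sphere (x−x_i)² + (y−y_i)² + z² = d_i² (stations at z=0).
Subtracting the K sphere from L and M: z² cancels, leaving linear equations in x and y:
-140.8 x − 379.4 y = 5913.74
81.6 x − 35.6 y = 6433.90
Solving: x ≈ 62.007, y ≈ -38.599 km (keep extra digits for the depth step; rounded: 62.0, -38.6).
Then from the K sphere: z² = 156.16² − (x + 23.9)² − (y − 85.0)² with x = 62.007, y = -38.599, so z ≈ 41.584 ≈ 41.6 km.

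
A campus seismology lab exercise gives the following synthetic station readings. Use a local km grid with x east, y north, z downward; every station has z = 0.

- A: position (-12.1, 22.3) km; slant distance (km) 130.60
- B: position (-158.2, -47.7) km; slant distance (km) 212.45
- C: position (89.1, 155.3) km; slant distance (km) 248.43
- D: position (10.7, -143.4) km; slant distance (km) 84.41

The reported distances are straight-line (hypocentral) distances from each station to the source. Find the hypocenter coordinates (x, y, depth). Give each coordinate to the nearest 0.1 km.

Each station gives a sphere (x−x_i)² + (y−y_i)² + z² = d_i² (stations at z=0).
Subtracting the A sphere from B and C: z² cancels, leaving linear equations in x and y:
-292.2 x − 140.0 y = -1419.81
202.4 x + 266.0 y = -13247.90
Solving: x ≈ 45.200, y ≈ -84.197 km (keep extra digits for the depth step; rounded: 45.2, -84.2).
Then from the A sphere: z² = 130.60² − (x + 12.1)² − (y − 22.3)² with x = 45.200, y = -84.197, so z ≈ 49.310 ≈ 49.3 km.

(45.2, -84.2, 49.3)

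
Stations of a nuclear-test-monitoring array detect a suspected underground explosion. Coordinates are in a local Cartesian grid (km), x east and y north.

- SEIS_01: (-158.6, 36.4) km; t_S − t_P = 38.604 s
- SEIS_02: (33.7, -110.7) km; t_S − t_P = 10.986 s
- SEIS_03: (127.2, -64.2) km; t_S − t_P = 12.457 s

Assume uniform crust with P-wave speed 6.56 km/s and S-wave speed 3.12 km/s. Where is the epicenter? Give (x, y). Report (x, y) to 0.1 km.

Distance from S−P lag: d = Δt · v_P v_S / (v_P − v_S) = Δt · (6.56·3.12)/(6.56−3.12) ≈ 5.9498·Δt.
So d_SEIS_01 = 229.68, d_SEIS_02 = 65.36, d_SEIS_03 = 74.12 km.
Circle about each station: (x + 158.6)² + (y − 36.4)² = 229.68²; (x − 33.7)² + (y + 110.7)² = 65.36²; (x − 127.2)² + (y + 64.2)² = 74.12².
Subtracting the SEIS_01 equation from the SEIS_02 and SEIS_03 equations removes the quadratic terms:
384.6 x − 294.2 y = 35392.23
571.6 x − 201.2 y = 41081.69
Solving the 2×2 system: x ≈ 54.7, y ≈ -48.8 km.

x ≈ 54.7 km, y ≈ -48.8 km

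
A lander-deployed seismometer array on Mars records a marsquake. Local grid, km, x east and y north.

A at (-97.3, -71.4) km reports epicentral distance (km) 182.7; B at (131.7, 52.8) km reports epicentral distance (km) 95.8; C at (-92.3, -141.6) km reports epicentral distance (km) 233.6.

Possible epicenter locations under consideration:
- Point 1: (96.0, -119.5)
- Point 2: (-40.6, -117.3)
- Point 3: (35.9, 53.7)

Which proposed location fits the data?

Point 3

For each candidate, compare |candidate − station| to the reported distance:
Point 1: residuals A 16.5, B 80.2, C 44.0 → max 80.2 km
Point 2: residuals A 109.8, B 146.3, C 176.5 → max 176.5 km
Point 3: residuals A 0.0, B 0.0, C 0.0 → max 0.0 km
Only Point 3 has all residuals ≈ 0.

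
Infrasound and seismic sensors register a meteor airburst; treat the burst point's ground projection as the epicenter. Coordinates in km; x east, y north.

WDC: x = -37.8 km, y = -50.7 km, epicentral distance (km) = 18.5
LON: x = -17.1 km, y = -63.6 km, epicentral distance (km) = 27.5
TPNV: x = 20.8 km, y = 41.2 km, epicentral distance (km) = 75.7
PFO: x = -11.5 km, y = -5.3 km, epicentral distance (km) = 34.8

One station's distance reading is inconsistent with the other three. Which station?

TPNV

Solve using three stations at a time. Using WDC, LON, PFO (subtract circle equations pairwise → linear system) gives (x, y) ≈ (-25.1, -37.3).
Distances from that point to each station vs reported:
  WDC: calculated 18.5 vs reported 18.5 → residual 0.0 km
  LON: calculated 27.5 vs reported 27.5 → residual 0.0 km
  TPNV: calculated 90.9 vs reported 75.7 → residual 15.2 km
  PFO: calculated 34.8 vs reported 34.8 → residual 0.0 km
WDC, LON, PFO are mutually consistent (residuals ≈ 0); TPNV is off by 15.2 km.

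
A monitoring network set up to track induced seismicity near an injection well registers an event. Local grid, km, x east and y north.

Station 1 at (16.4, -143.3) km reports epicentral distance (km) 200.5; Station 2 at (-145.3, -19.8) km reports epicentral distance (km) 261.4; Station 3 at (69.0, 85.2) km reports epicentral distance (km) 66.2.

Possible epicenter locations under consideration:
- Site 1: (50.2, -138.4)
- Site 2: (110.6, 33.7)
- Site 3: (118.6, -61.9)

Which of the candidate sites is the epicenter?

For each candidate, compare |candidate − station| to the reported distance:
Site 1: residuals Station 1 166.3, Station 2 32.7, Station 3 158.2 → max 166.3 km
Site 2: residuals Station 1 0.0, Station 2 0.0, Station 3 0.0 → max 0.0 km
Site 3: residuals Station 1 69.8, Station 2 5.8, Station 3 89.0 → max 89.0 km
Only Site 2 has all residuals ≈ 0.

Site 2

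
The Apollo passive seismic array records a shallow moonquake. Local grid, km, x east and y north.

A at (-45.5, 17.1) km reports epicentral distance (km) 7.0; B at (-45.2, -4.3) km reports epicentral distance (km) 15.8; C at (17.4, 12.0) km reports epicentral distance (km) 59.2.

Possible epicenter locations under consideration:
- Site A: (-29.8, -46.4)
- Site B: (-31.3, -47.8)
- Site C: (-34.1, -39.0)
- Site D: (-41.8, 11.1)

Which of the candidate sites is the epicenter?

For each candidate, compare |candidate − station| to the reported distance:
Site A: residuals A 58.4, B 29.0, C 15.9 → max 58.4 km
Site B: residuals A 59.4, B 29.9, C 17.9 → max 59.4 km
Site C: residuals A 50.2, B 20.6, C 13.3 → max 50.2 km
Site D: residuals A 0.0, B 0.0, C 0.0 → max 0.0 km
Only Site D has all residuals ≈ 0.

Site D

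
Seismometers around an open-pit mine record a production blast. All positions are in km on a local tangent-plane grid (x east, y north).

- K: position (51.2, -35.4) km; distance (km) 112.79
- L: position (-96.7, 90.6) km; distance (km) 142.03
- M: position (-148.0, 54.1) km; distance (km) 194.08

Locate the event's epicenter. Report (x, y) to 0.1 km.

(44.7, 77.2)

Circle about each station: (x − 51.2)² + (y + 35.4)² = 112.79²; (x + 96.7)² + (y − 90.6)² = 142.03²; (x + 148.0)² + (y − 54.1)² = 194.08².
Subtracting the K equation from the L and M equations removes the quadratic terms:
-295.8 x + 252.0 y = 6233.71
-398.4 x + 179.0 y = -3989.25
Solving the 2×2 system: x ≈ 44.7, y ≈ 77.2 km.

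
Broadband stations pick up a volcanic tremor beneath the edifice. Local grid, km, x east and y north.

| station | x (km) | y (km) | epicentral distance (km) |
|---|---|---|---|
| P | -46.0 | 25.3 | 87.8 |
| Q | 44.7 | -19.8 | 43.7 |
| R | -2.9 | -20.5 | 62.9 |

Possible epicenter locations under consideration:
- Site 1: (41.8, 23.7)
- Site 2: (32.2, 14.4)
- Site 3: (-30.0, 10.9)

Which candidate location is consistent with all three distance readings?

Site 1

For each candidate, compare |candidate − station| to the reported distance:
Site 1: residuals P 0.0, Q 0.1, R 0.0 → max 0.1 km
Site 2: residuals P 8.8, Q 7.3, R 13.4 → max 13.4 km
Site 3: residuals P 66.3, Q 37.1, R 21.4 → max 66.3 km
Only Site 1 has all residuals ≈ 0.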